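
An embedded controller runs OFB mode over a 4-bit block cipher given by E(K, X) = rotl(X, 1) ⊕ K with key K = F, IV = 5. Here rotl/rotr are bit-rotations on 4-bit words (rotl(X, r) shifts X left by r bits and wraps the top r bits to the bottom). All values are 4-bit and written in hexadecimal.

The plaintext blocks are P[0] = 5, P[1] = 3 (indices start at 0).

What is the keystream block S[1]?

5

OFB encryption: S_i = E(K, S_{i−1}) with S_{−1} = IV; C_i = P_i ⊕ S_i.
C[0]: S = E(K, 5) = 5; 5 ⊕ 5 = 0.
C[1]: S = E(K, 5) = 5; 3 ⊕ 5 = 6.
So S[1] = 5.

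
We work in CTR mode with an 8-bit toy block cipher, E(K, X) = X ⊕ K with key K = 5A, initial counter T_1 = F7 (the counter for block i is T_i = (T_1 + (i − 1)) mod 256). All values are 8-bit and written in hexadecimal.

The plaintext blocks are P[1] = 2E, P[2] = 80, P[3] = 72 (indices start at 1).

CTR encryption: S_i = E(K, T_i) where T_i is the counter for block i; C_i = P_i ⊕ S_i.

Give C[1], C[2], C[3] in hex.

C[1]: T = F7, S = E(K, T) = AD; 2E ⊕ AD = 83.
C[2]: T = F8, S = E(K, T) = A2; 80 ⊕ A2 = 22.
C[3]: T = F9, S = E(K, T) = A3; 72 ⊕ A3 = D1.

C[1] = 83, C[2] = 22, C[3] = D1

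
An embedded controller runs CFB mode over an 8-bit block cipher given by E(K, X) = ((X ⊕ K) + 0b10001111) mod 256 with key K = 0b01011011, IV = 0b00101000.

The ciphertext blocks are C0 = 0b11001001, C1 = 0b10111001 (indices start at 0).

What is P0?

CFB decryption: P_i = C_i ⊕ E(K, C_{i−1}), with C_{−1} = IV.
P0: E(K, 0b00101000) = 0b00000010; 0b11001001 ⊕ 0b00000010 = 0b11001011.

P0 = 0b11001011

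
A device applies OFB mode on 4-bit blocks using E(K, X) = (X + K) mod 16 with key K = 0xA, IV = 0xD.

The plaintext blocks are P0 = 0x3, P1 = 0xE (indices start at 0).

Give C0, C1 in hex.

OFB encryption: S_i = E(K, S_{i−1}) with S_{−1} = IV; C_i = P_i ⊕ S_i.
C0: S = E(K, 0xD) = 0x7; 0x3 ⊕ 0x7 = 0x4.
C1: S = E(K, 0x7) = 0x1; 0xE ⊕ 0x1 = 0xF.

C0 = 0x4, C1 = 0xF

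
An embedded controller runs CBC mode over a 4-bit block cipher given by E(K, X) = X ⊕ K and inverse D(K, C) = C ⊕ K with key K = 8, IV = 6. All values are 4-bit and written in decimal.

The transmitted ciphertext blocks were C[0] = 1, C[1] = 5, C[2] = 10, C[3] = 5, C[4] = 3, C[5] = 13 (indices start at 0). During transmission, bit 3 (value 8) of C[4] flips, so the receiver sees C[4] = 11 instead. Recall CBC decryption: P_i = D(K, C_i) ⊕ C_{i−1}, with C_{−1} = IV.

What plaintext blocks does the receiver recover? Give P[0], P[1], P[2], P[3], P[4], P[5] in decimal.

Only C[4] changed, to 11. In CBC, a change in C_i garbles P_i and flips the same bit in P_{i+1}. Decrypting the received ciphertext:
P[0]: D(K, 1) = 9; 9 ⊕ 6 = 15.
P[1]: D(K, 5) = 13; 13 ⊕ 1 = 12.
P[2]: D(K, 10) = 2; 2 ⊕ 5 = 7.
P[3]: D(K, 5) = 13; 13 ⊕ 10 = 7.
P[4]: D(K, 11) = 3; 3 ⊕ 5 = 6.
P[5]: D(K, 13) = 5; 5 ⊕ 11 = 14.
Blocks that differ from the original plaintext: P[4], P[5].

P[0] = 15, P[1] = 12, P[2] = 7, P[3] = 7, P[4] = 6, P[5] = 14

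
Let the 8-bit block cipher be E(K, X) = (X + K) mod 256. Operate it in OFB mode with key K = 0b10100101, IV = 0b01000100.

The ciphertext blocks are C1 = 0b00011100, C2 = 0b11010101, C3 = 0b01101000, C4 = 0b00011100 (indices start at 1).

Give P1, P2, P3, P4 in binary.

P1 = 0b11110101, P2 = 0b01011011, P3 = 0b01011011, P4 = 0b11000100

OFB decryption: S_i = E(K, S_{i−1}) with S_{0} = IV; P_i = C_i ⊕ S_i.
P1: S = E(K, 0b01000100) = 0b11101001; 0b00011100 ⊕ 0b11101001 = 0b11110101.
P2: S = E(K, 0b11101001) = 0b10001110; 0b11010101 ⊕ 0b10001110 = 0b01011011.
P3: S = E(K, 0b10001110) = 0b00110011; 0b01101000 ⊕ 0b00110011 = 0b01011011.
P4: S = E(K, 0b00110011) = 0b11011000; 0b00011100 ⊕ 0b11011000 = 0b11000100.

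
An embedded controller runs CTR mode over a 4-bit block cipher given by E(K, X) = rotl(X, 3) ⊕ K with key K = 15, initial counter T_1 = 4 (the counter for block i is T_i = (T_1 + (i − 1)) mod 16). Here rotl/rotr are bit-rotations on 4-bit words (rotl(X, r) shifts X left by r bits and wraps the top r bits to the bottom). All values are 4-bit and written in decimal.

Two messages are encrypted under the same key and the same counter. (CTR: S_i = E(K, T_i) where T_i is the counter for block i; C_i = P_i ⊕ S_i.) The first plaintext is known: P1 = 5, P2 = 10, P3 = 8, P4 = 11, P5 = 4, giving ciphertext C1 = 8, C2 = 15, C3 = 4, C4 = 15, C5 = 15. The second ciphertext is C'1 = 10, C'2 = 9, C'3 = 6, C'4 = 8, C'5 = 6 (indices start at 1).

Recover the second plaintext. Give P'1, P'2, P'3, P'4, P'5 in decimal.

In CTR with a reused counter, both messages share the same keystream S_i, so C_i ⊕ C'_i = P_i ⊕ P'_i and thus P'_i = P_i ⊕ C_i ⊕ C'_i.
P'1: 5 ⊕ 8 ⊕ 10 = 7.
P'2: 10 ⊕ 15 ⊕ 9 = 12.
P'3: 8 ⊕ 4 ⊕ 6 = 10.
P'4: 11 ⊕ 15 ⊕ 8 = 12.
P'5: 4 ⊕ 15 ⊕ 6 = 13.

P'1 = 7, P'2 = 12, P'3 = 10, P'4 = 12, P'5 = 13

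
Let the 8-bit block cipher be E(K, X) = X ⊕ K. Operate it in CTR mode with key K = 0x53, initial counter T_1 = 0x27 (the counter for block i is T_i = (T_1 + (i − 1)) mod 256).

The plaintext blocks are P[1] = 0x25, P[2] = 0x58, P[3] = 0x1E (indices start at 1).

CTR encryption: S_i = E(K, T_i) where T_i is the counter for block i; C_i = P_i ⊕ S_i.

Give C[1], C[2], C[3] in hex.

C[1] = 0x51, C[2] = 0x23, C[3] = 0x64

C[1]: T = 0x27, S = E(K, T) = 0x74; 0x25 ⊕ 0x74 = 0x51.
C[2]: T = 0x28, S = E(K, T) = 0x7B; 0x58 ⊕ 0x7B = 0x23.
C[3]: T = 0x29, S = E(K, T) = 0x7A; 0x1E ⊕ 0x7A = 0x64.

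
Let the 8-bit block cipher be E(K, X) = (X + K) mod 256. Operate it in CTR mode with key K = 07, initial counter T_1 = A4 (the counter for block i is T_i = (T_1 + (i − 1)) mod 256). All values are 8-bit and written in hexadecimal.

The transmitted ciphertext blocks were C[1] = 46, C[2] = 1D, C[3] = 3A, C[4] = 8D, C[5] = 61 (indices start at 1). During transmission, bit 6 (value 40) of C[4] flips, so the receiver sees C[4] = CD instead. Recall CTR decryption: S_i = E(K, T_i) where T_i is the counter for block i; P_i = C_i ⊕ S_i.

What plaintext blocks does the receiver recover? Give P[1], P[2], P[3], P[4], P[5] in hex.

P[1] = ED, P[2] = B1, P[3] = 97, P[4] = 63, P[5] = CE

Only C[4] changed, to CD. In CTR, a change in C_i flips the same bit in P_i only; the keystream is unaffected. Decrypting the received ciphertext:
P[1]: T = A4, S = E(K, T) = AB; 46 ⊕ AB = ED.
P[2]: T = A5, S = E(K, T) = AC; 1D ⊕ AC = B1.
P[3]: T = A6, S = E(K, T) = AD; 3A ⊕ AD = 97.
P[4]: T = A7, S = E(K, T) = AE; CD ⊕ AE = 63.
P[5]: T = A8, S = E(K, T) = AF; 61 ⊕ AF = CE.
Blocks that differ from the original plaintext: P[4].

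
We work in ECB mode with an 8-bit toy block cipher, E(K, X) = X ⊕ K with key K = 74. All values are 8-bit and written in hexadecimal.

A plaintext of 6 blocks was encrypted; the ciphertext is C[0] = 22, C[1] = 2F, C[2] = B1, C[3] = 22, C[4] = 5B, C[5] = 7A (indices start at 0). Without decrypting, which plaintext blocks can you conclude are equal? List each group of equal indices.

ECB encrypts each block independently with the same key, so equal ciphertext blocks imply equal plaintext blocks.
C[0] = C[3] = 22, so P[0] = P[3].

P[0] = P[3]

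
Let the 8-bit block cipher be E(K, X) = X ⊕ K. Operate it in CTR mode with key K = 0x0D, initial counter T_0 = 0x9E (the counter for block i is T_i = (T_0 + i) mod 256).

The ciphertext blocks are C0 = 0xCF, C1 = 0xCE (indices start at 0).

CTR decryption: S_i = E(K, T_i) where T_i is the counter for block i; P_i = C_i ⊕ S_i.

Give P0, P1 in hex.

P0 = 0x5C, P1 = 0x5C

P0: T = 0x9E, S = E(K, T) = 0x93; 0xCF ⊕ 0x93 = 0x5C.
P1: T = 0x9F, S = E(K, T) = 0x92; 0xCE ⊕ 0x92 = 0x5C.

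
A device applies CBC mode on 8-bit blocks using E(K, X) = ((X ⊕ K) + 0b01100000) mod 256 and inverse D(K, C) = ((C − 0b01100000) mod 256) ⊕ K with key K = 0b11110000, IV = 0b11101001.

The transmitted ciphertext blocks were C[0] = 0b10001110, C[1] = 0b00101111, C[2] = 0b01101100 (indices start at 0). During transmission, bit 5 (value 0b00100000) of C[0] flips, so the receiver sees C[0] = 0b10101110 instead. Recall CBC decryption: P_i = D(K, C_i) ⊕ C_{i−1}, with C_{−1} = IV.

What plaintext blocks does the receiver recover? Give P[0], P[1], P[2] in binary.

Only C[0] changed, to 0b10101110. In CBC, a change in C_i garbles P_i and flips the same bit in P_{i+1}. Decrypting the received ciphertext:
P[0]: D(K, 0b10101110) = 0b10111110; 0b10111110 ⊕ 0b11101001 = 0b01010111.
P[1]: D(K, 0b00101111) = 0b00111111; 0b00111111 ⊕ 0b10101110 = 0b10010001.
P[2]: D(K, 0b01101100) = 0b11111100; 0b11111100 ⊕ 0b00101111 = 0b11010011.
Blocks that differ from the original plaintext: P[0], P[1].

P[0] = 0b01010111, P[1] = 0b10010001, P[2] = 0b11010011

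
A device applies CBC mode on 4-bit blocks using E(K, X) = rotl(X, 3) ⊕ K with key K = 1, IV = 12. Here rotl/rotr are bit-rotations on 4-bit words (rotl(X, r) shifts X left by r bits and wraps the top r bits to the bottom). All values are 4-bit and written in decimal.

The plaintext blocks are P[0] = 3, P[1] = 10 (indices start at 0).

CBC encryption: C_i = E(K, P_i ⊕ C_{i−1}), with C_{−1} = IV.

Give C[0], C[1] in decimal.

C[0]: P[0] ⊕ 12 = 15; E(K, 15) = 14.
C[1]: P[1] ⊕ 14 = 4; E(K, 4) = 3.

C[0] = 14, C[1] = 3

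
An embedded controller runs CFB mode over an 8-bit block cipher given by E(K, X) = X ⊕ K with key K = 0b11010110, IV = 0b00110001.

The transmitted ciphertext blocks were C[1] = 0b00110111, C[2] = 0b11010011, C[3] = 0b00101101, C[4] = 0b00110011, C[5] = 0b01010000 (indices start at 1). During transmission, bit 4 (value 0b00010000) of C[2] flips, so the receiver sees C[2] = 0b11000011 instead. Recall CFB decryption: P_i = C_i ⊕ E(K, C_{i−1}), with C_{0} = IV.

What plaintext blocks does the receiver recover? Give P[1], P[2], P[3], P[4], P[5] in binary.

Only C[2] changed, to 0b11000011. In CFB, a change in C_i flips the same bit in P_i and garbles P_{i+1}. Decrypting the received ciphertext:
P[1]: E(K, 0b00110001) = 0b11100111; 0b00110111 ⊕ 0b11100111 = 0b11010000.
P[2]: E(K, 0b00110111) = 0b11100001; 0b11000011 ⊕ 0b11100001 = 0b00100010.
P[3]: E(K, 0b11000011) = 0b00010101; 0b00101101 ⊕ 0b00010101 = 0b00111000.
P[4]: E(K, 0b00101101) = 0b11111011; 0b00110011 ⊕ 0b11111011 = 0b11001000.
P[5]: E(K, 0b00110011) = 0b11100101; 0b01010000 ⊕ 0b11100101 = 0b10110101.
Blocks that differ from the original plaintext: P[2], P[3].

P[1] = 0b11010000, P[2] = 0b00100010, P[3] = 0b00111000, P[4] = 0b11001000, P[5] = 0b10110101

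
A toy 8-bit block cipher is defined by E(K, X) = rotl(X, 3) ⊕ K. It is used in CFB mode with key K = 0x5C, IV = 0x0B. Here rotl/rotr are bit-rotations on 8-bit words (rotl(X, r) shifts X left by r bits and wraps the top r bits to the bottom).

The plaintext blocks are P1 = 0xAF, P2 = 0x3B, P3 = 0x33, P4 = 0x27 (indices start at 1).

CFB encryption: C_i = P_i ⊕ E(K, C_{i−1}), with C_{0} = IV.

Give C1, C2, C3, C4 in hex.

C1: E(K, 0x0B) = 0x04; 0xAF ⊕ 0x04 = 0xAB.
C2: E(K, 0xAB) = 0x01; 0x3B ⊕ 0x01 = 0x3A.
C3: E(K, 0x3A) = 0x8D; 0x33 ⊕ 0x8D = 0xBE.
C4: E(K, 0xBE) = 0xA9; 0x27 ⊕ 0xA9 = 0x8E.

C1 = 0xAB, C2 = 0x3A, C3 = 0xBE, C4 = 0x8E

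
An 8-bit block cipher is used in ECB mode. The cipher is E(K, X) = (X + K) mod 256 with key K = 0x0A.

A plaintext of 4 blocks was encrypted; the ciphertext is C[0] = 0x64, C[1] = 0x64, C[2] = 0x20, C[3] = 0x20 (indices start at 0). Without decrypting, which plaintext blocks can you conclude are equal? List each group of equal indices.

P[0] = P[1]; P[2] = P[3]

ECB encrypts each block independently with the same key, so equal ciphertext blocks imply equal plaintext blocks.
C[0] = C[1] = 0x64, so P[0] = P[1].
C[2] = C[3] = 0x20, so P[2] = P[3].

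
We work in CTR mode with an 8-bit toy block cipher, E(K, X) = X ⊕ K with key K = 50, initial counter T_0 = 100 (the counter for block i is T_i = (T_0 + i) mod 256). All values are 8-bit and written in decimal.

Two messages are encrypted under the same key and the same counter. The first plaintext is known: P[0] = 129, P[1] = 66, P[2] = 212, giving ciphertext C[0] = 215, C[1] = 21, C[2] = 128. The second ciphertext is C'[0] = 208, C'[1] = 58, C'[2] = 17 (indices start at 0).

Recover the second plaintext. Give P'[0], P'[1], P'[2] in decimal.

In CTR with a reused counter, both messages share the same keystream S_i, so C_i ⊕ C'_i = P_i ⊕ P'_i and thus P'_i = P_i ⊕ C_i ⊕ C'_i.
P'[0]: 129 ⊕ 215 ⊕ 208 = 134.
P'[1]: 66 ⊕ 21 ⊕ 58 = 109.
P'[2]: 212 ⊕ 128 ⊕ 17 = 69.

P'[0] = 134, P'[1] = 109, P'[2] = 69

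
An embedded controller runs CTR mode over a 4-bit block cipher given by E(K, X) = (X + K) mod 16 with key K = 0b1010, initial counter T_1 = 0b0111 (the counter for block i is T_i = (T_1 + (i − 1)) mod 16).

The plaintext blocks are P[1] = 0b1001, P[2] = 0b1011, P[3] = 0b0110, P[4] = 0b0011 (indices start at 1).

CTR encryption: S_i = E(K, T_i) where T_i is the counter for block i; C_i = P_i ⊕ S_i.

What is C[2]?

C[1]: T = 0b0111, S = E(K, T) = 0b0001; 0b1001 ⊕ 0b0001 = 0b1000.
C[2]: T = 0b1000, S = E(K, T) = 0b0010; 0b1011 ⊕ 0b0010 = 0b1001.

C[2] = 0b1001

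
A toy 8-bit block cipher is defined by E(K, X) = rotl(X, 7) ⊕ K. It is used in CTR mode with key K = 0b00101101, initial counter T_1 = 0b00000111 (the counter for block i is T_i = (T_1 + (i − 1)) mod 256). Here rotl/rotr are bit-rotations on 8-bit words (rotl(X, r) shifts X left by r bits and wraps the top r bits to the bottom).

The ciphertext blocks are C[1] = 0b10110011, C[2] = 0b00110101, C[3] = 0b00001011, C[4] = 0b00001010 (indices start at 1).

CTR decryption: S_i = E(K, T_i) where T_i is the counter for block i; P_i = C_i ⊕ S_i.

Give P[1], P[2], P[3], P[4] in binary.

P[1]: T = 0b00000111, S = E(K, T) = 0b10101110; 0b10110011 ⊕ 0b10101110 = 0b00011101.
P[2]: T = 0b00001000, S = E(K, T) = 0b00101001; 0b00110101 ⊕ 0b00101001 = 0b00011100.
P[3]: T = 0b00001001, S = E(K, T) = 0b10101001; 0b00001011 ⊕ 0b10101001 = 0b10100010.
P[4]: T = 0b00001010, S = E(K, T) = 0b00101000; 0b00001010 ⊕ 0b00101000 = 0b00100010.

P[1] = 0b00011101, P[2] = 0b00011100, P[3] = 0b10100010, P[4] = 0b00100010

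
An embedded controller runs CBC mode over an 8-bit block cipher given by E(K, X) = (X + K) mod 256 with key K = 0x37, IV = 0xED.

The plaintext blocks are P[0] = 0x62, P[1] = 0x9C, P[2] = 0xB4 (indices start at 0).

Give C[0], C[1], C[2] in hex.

C[0] = 0xC6, C[1] = 0x91, C[2] = 0x5C

CBC encryption: C_i = E(K, P_i ⊕ C_{i−1}), with C_{−1} = IV.
C[0]: P[0] ⊕ 0xED = 0x8F; E(K, 0x8F) = 0xC6.
C[1]: P[1] ⊕ 0xC6 = 0x5A; E(K, 0x5A) = 0x91.
C[2]: P[2] ⊕ 0x91 = 0x25; E(K, 0x25) = 0x5C.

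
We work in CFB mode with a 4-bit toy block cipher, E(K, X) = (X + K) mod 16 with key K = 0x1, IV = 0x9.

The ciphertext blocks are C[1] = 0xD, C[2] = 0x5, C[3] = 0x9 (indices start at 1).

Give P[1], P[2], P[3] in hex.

P[1] = 0x7, P[2] = 0xB, P[3] = 0xF

CFB decryption: P_i = C_i ⊕ E(K, C_{i−1}), with C_{0} = IV.
P[1]: E(K, 0x9) = 0xA; 0xD ⊕ 0xA = 0x7.
P[2]: E(K, 0xD) = 0xE; 0x5 ⊕ 0xE = 0xB.
P[3]: E(K, 0x5) = 0x6; 0x9 ⊕ 0x6 = 0xF.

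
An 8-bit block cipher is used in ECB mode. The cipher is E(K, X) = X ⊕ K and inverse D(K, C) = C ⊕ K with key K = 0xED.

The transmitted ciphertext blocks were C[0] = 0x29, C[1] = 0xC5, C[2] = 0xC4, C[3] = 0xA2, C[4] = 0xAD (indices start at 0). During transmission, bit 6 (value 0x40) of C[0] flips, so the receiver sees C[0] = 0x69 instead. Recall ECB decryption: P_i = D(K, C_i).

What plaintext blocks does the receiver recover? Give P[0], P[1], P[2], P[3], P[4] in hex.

P[0] = 0x84, P[1] = 0x28, P[2] = 0x29, P[3] = 0x4F, P[4] = 0x40

Only C[0] changed, to 0x69. In ECB, a change in C_i affects only P_i. Decrypting the received ciphertext:
P[0]: D(K, 0x69) = 0x84.
P[1]: D(K, 0xC5) = 0x28.
P[2]: D(K, 0xC4) = 0x29.
P[3]: D(K, 0xA2) = 0x4F.
P[4]: D(K, 0xAD) = 0x40.
Blocks that differ from the original plaintext: P[0].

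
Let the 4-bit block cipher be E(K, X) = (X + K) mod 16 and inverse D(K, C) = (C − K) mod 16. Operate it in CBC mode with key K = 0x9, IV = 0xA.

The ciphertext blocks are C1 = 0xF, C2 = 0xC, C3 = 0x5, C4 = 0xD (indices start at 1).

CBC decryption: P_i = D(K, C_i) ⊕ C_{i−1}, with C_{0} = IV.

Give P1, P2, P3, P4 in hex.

P1: D(K, 0xF) = 0x6; 0x6 ⊕ 0xA = 0xC.
P2: D(K, 0xC) = 0x3; 0x3 ⊕ 0xF = 0xC.
P3: D(K, 0x5) = 0xC; 0xC ⊕ 0xC = 0x0.
P4: D(K, 0xD) = 0x4; 0x4 ⊕ 0x5 = 0x1.

P1 = 0xC, P2 = 0xC, P3 = 0x0, P4 = 0x1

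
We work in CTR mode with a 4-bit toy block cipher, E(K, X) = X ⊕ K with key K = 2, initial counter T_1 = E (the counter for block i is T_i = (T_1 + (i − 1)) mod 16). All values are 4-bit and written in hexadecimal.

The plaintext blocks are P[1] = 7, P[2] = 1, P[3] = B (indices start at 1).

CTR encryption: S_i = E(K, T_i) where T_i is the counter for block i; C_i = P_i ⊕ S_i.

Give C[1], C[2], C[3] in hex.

C[1] = B, C[2] = C, C[3] = 9

C[1]: T = E, S = E(K, T) = C; 7 ⊕ C = B.
C[2]: T = F, S = E(K, T) = D; 1 ⊕ D = C.
C[3]: T = 0, S = E(K, T) = 2; B ⊕ 2 = 9.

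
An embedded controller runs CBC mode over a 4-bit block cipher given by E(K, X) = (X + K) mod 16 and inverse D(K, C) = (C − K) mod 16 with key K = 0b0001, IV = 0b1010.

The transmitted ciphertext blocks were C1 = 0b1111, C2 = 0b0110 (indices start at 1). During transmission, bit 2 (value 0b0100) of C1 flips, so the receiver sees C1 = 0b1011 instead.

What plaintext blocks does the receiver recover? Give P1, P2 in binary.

P1 = 0b0000, P2 = 0b1110

CBC decryption: P_i = D(K, C_i) ⊕ C_{i−1}, with C_{0} = IV.
Only C1 changed, to 0b1011. In CBC, a change in C_i garbles P_i and flips the same bit in P_{i+1}. Decrypting the received ciphertext:
P1: D(K, 0b1011) = 0b1010; 0b1010 ⊕ 0b1010 = 0b0000.
P2: D(K, 0b0110) = 0b0101; 0b0101 ⊕ 0b1011 = 0b1110.
Blocks that differ from the original plaintext: P1, P2.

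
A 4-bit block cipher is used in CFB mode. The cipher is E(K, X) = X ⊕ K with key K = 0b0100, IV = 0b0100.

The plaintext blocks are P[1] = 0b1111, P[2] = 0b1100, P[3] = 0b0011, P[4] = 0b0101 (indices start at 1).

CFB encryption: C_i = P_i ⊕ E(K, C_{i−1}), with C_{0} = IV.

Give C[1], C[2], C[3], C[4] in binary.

C[1] = 0b1111, C[2] = 0b0111, C[3] = 0b0000, C[4] = 0b0001

C[1]: E(K, 0b0100) = 0b0000; 0b1111 ⊕ 0b0000 = 0b1111.
C[2]: E(K, 0b1111) = 0b1011; 0b1100 ⊕ 0b1011 = 0b0111.
C[3]: E(K, 0b0111) = 0b0011; 0b0011 ⊕ 0b0011 = 0b0000.
C[4]: E(K, 0b0000) = 0b0100; 0b0101 ⊕ 0b0100 = 0b0001.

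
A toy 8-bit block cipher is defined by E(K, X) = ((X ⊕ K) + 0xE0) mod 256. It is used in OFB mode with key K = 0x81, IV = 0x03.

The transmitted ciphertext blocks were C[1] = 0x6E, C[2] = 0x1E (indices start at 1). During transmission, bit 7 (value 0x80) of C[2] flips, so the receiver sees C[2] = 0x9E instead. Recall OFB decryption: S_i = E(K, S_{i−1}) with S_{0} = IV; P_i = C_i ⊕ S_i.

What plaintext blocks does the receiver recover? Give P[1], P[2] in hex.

P[1] = 0x0C, P[2] = 0x5D

Only C[2] changed, to 0x9E. In OFB, a change in C_i flips the same bit in P_i only; the keystream is unaffected. Decrypting the received ciphertext:
P[1]: S = E(K, 0x03) = 0x62; 0x6E ⊕ 0x62 = 0x0C.
P[2]: S = E(K, 0x62) = 0xC3; 0x9E ⊕ 0xC3 = 0x5D.
Blocks that differ from the original plaintext: P[2].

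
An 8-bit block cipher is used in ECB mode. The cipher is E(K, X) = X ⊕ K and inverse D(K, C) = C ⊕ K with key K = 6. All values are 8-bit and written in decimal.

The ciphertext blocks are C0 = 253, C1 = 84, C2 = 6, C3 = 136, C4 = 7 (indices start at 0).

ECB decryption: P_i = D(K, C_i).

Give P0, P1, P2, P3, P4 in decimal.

P0 = 251, P1 = 82, P2 = 0, P3 = 142, P4 = 1

P0: D(K, 253) = 251.
P1: D(K, 84) = 82.
P2: D(K, 6) = 0.
P3: D(K, 136) = 142.
P4: D(K, 7) = 1.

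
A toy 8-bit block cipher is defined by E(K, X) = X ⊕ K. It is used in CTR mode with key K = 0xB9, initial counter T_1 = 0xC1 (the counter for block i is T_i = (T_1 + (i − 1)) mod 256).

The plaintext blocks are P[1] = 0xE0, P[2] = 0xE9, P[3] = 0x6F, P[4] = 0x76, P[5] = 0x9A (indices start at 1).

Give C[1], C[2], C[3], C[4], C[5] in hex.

C[1] = 0x98, C[2] = 0x92, C[3] = 0x15, C[4] = 0x0B, C[5] = 0xE6

CTR encryption: S_i = E(K, T_i) where T_i is the counter for block i; C_i = P_i ⊕ S_i.
C[1]: T = 0xC1, S = E(K, T) = 0x78; 0xE0 ⊕ 0x78 = 0x98.
C[2]: T = 0xC2, S = E(K, T) = 0x7B; 0xE9 ⊕ 0x7B = 0x92.
C[3]: T = 0xC3, S = E(K, T) = 0x7A; 0x6F ⊕ 0x7A = 0x15.
C[4]: T = 0xC4, S = E(K, T) = 0x7D; 0x76 ⊕ 0x7D = 0x0B.
C[5]: T = 0xC5, S = E(K, T) = 0x7C; 0x9A ⊕ 0x7C = 0xE6.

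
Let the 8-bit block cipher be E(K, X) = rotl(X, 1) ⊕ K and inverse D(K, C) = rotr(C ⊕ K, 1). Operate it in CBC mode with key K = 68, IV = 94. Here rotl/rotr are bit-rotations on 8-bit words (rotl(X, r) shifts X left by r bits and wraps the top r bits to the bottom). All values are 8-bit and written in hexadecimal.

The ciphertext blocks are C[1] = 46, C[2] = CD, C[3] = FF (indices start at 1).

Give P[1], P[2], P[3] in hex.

P[1] = 83, P[2] = 94, P[3] = 06

CBC decryption: P_i = D(K, C_i) ⊕ C_{i−1}, with C_{0} = IV.
P[1]: D(K, 46) = 17; 17 ⊕ 94 = 83.
P[2]: D(K, CD) = D2; D2 ⊕ 46 = 94.
P[3]: D(K, FF) = CB; CB ⊕ CD = 06.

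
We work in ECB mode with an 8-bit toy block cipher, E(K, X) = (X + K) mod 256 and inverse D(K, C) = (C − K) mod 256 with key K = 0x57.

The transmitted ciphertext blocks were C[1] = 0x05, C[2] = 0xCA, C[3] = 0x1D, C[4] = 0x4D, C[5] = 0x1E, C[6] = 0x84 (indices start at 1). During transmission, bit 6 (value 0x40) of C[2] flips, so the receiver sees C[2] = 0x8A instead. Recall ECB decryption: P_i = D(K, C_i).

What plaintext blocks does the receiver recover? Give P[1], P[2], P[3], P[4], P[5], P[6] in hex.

P[1] = 0xAE, P[2] = 0x33, P[3] = 0xC6, P[4] = 0xF6, P[5] = 0xC7, P[6] = 0x2D

Only C[2] changed, to 0x8A. In ECB, a change in C_i affects only P_i. Decrypting the received ciphertext:
P[1]: D(K, 0x05) = 0xAE.
P[2]: D(K, 0x8A) = 0x33.
P[3]: D(K, 0x1D) = 0xC6.
P[4]: D(K, 0x4D) = 0xF6.
P[5]: D(K, 0x1E) = 0xC7.
P[6]: D(K, 0x84) = 0x2D.
Blocks that differ from the original plaintext: P[2].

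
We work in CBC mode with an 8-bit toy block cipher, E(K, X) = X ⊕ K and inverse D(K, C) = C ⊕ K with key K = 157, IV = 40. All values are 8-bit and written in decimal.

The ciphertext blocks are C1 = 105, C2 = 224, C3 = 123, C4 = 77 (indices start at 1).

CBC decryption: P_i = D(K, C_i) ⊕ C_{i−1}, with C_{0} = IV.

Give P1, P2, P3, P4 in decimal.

P1 = 220, P2 = 20, P3 = 6, P4 = 171

P1: D(K, 105) = 244; 244 ⊕ 40 = 220.
P2: D(K, 224) = 125; 125 ⊕ 105 = 20.
P3: D(K, 123) = 230; 230 ⊕ 224 = 6.
P4: D(K, 77) = 208; 208 ⊕ 123 = 171.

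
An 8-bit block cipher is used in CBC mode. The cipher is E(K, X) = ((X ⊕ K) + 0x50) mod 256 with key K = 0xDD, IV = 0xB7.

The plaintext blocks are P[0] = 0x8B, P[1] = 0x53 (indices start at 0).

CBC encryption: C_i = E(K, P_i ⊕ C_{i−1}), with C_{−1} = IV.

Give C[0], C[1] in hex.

C[0]: P[0] ⊕ 0xB7 = 0x3C; E(K, 0x3C) = 0x31.
C[1]: P[1] ⊕ 0x31 = 0x62; E(K, 0x62) = 0x0F.

C[0] = 0x31, C[1] = 0x0F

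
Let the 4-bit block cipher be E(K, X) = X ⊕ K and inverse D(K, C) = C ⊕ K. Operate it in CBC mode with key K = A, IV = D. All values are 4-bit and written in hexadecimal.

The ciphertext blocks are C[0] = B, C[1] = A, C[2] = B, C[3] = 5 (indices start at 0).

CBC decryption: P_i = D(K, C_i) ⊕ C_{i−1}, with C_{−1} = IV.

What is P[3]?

P[3]: D(K, 5) = F; F ⊕ B = 4.

P[3] = 4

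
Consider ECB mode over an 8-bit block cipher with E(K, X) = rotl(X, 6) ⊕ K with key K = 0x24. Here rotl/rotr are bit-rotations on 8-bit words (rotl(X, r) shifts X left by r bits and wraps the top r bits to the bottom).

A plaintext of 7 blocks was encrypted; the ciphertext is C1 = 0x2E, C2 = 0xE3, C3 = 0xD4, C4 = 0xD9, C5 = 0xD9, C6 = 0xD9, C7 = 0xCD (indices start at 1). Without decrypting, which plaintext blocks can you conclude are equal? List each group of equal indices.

P4 = P5 = P6

ECB encrypts each block independently with the same key, so equal ciphertext blocks imply equal plaintext blocks.
C4 = C5 = C6 = 0xD9, so P4 = P5 = P6.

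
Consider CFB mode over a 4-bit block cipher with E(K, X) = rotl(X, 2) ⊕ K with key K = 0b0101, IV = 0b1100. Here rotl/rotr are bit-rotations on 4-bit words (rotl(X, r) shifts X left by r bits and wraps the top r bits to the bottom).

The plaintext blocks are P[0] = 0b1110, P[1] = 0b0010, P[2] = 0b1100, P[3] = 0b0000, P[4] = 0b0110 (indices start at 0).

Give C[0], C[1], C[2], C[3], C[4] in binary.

CFB encryption: C_i = P_i ⊕ E(K, C_{i−1}), with C_{−1} = IV.
C[0]: E(K, 0b1100) = 0b0110; 0b1110 ⊕ 0b0110 = 0b1000.
C[1]: E(K, 0b1000) = 0b0111; 0b0010 ⊕ 0b0111 = 0b0101.
C[2]: E(K, 0b0101) = 0b0000; 0b1100 ⊕ 0b0000 = 0b1100.
C[3]: E(K, 0b1100) = 0b0110; 0b0000 ⊕ 0b0110 = 0b0110.
C[4]: E(K, 0b0110) = 0b1100; 0b0110 ⊕ 0b1100 = 0b1010.

C[0] = 0b1000, C[1] = 0b0101, C[2] = 0b1100, C[3] = 0b0110, C[4] = 0b1010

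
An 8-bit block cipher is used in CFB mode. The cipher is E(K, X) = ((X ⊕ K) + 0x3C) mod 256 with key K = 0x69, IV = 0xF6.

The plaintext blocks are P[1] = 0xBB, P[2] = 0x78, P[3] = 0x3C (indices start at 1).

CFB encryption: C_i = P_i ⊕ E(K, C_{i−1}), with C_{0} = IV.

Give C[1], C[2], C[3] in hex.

C[1] = 0x60, C[2] = 0x3D, C[3] = 0xAC

C[1]: E(K, 0xF6) = 0xDB; 0xBB ⊕ 0xDB = 0x60.
C[2]: E(K, 0x60) = 0x45; 0x78 ⊕ 0x45 = 0x3D.
C[3]: E(K, 0x3D) = 0x90; 0x3C ⊕ 0x90 = 0xAC.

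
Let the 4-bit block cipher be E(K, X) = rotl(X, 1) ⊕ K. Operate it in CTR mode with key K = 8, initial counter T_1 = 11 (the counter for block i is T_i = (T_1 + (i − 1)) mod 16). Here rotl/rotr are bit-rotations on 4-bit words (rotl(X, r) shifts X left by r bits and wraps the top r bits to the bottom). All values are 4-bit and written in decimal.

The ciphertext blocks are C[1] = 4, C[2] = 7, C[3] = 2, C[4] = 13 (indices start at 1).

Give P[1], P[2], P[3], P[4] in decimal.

P[1] = 11, P[2] = 6, P[3] = 1, P[4] = 8

CTR decryption: S_i = E(K, T_i) where T_i is the counter for block i; P_i = C_i ⊕ S_i.
P[1]: T = 11, S = E(K, T) = 15; 4 ⊕ 15 = 11.
P[2]: T = 12, S = E(K, T) = 1; 7 ⊕ 1 = 6.
P[3]: T = 13, S = E(K, T) = 3; 2 ⊕ 3 = 1.
P[4]: T = 14, S = E(K, T) = 5; 13 ⊕ 5 = 8.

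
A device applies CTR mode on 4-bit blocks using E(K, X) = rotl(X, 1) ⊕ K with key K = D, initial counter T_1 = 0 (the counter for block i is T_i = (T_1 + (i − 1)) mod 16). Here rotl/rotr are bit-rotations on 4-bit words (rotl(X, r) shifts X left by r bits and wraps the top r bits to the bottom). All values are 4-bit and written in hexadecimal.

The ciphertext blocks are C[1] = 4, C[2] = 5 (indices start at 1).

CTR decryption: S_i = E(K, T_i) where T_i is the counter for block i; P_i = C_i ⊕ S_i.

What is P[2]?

P[2]: T = 1, S = E(K, T) = F; 5 ⊕ F = A.

P[2] = A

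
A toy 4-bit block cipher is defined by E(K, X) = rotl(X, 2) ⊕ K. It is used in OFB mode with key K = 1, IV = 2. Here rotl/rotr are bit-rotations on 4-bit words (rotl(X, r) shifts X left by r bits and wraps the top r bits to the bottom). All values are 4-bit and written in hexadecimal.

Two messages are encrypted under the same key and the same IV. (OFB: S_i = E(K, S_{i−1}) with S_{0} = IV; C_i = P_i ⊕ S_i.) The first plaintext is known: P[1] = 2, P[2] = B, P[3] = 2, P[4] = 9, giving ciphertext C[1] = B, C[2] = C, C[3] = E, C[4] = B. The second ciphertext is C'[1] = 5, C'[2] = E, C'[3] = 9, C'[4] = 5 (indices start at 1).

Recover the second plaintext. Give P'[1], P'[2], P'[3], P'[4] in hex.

P'[1] = C, P'[2] = 9, P'[3] = 5, P'[4] = 7

In OFB with a reused IV, both messages share the same keystream S_i, so C_i ⊕ C'_i = P_i ⊕ P'_i and thus P'_i = P_i ⊕ C_i ⊕ C'_i.
P'[1]: 2 ⊕ B ⊕ 5 = C.
P'[2]: B ⊕ C ⊕ E = 9.
P'[3]: 2 ⊕ E ⊕ 9 = 5.
P'[4]: 9 ⊕ B ⊕ 5 = 7.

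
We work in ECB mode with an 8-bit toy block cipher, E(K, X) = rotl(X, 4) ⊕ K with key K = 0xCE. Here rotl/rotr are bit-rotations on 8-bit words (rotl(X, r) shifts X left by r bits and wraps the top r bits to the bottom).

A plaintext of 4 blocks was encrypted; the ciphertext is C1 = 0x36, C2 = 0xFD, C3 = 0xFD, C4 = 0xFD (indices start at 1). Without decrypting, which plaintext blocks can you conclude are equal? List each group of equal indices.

P2 = P3 = P4

ECB encrypts each block independently with the same key, so equal ciphertext blocks imply equal plaintext blocks.
C2 = C3 = C4 = 0xFD, so P2 = P3 = P4.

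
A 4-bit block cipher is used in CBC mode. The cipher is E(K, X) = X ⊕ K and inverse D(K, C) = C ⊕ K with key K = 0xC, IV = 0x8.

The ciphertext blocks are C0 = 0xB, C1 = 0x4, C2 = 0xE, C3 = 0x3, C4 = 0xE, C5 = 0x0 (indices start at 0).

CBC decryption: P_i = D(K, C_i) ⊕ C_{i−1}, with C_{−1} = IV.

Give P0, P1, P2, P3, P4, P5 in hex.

P0 = 0xF, P1 = 0x3, P2 = 0x6, P3 = 0x1, P4 = 0x1, P5 = 0x2

P0: D(K, 0xB) = 0x7; 0x7 ⊕ 0x8 = 0xF.
P1: D(K, 0x4) = 0x8; 0x8 ⊕ 0xB = 0x3.
P2: D(K, 0xE) = 0x2; 0x2 ⊕ 0x4 = 0x6.
P3: D(K, 0x3) = 0xF; 0xF ⊕ 0xE = 0x1.
P4: D(K, 0xE) = 0x2; 0x2 ⊕ 0x3 = 0x1.
P5: D(K, 0x0) = 0xC; 0xC ⊕ 0xE = 0x2.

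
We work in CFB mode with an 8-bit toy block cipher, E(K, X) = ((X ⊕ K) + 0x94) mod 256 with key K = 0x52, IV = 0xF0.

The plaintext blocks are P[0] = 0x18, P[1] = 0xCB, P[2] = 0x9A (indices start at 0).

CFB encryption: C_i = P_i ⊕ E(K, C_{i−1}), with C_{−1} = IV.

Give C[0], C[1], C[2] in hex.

C[0] = 0x2E, C[1] = 0xDB, C[2] = 0x87

C[0]: E(K, 0xF0) = 0x36; 0x18 ⊕ 0x36 = 0x2E.
C[1]: E(K, 0x2E) = 0x10; 0xCB ⊕ 0x10 = 0xDB.
C[2]: E(K, 0xDB) = 0x1D; 0x9A ⊕ 0x1D = 0x87.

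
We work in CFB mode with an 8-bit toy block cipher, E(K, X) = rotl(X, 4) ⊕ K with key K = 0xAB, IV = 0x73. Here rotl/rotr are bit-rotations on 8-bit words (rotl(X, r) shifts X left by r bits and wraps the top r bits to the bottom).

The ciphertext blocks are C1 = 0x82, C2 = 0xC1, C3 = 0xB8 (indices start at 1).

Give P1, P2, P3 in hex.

P1 = 0x1E, P2 = 0x42, P3 = 0x0F

CFB decryption: P_i = C_i ⊕ E(K, C_{i−1}), with C_{0} = IV.
P1: E(K, 0x73) = 0x9C; 0x82 ⊕ 0x9C = 0x1E.
P2: E(K, 0x82) = 0x83; 0xC1 ⊕ 0x83 = 0x42.
P3: E(K, 0xC1) = 0xB7; 0xB8 ⊕ 0xB7 = 0x0F.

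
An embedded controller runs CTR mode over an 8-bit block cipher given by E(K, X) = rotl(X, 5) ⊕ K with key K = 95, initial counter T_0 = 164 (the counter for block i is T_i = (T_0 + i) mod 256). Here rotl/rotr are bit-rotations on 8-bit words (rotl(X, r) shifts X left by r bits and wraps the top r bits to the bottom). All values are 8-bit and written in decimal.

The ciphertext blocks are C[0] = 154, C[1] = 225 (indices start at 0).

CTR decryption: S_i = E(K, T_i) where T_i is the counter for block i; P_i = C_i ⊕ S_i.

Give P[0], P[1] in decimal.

P[0] = 81, P[1] = 10

P[0]: T = 164, S = E(K, T) = 203; 154 ⊕ 203 = 81.
P[1]: T = 165, S = E(K, T) = 235; 225 ⊕ 235 = 10.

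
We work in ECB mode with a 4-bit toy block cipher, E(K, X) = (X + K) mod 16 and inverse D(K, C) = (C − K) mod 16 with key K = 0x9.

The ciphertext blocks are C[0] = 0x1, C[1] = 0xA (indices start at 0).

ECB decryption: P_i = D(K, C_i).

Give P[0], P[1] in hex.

P[0]: D(K, 0x1) = 0x8.
P[1]: D(K, 0xA) = 0x1.

P[0] = 0x8, P[1] = 0x1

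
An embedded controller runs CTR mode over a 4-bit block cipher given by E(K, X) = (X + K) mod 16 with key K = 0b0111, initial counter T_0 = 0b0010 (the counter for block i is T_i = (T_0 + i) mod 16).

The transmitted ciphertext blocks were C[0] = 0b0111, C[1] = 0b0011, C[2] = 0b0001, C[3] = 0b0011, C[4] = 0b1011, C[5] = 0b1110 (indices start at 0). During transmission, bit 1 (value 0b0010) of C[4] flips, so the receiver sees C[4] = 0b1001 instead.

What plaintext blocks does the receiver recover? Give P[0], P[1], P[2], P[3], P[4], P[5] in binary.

CTR decryption: S_i = E(K, T_i) where T_i is the counter for block i; P_i = C_i ⊕ S_i.
Only C[4] changed, to 0b1001. In CTR, a change in C_i flips the same bit in P_i only; the keystream is unaffected. Decrypting the received ciphertext:
P[0]: T = 0b0010, S = E(K, T) = 0b1001; 0b0111 ⊕ 0b1001 = 0b1110.
P[1]: T = 0b0011, S = E(K, T) = 0b1010; 0b0011 ⊕ 0b1010 = 0b1001.
P[2]: T = 0b0100, S = E(K, T) = 0b1011; 0b0001 ⊕ 0b1011 = 0b1010.
P[3]: T = 0b0101, S = E(K, T) = 0b1100; 0b0011 ⊕ 0b1100 = 0b1111.
P[4]: T = 0b0110, S = E(K, T) = 0b1101; 0b1001 ⊕ 0b1101 = 0b0100.
P[5]: T = 0b0111, S = E(K, T) = 0b1110; 0b1110 ⊕ 0b1110 = 0b0000.
Blocks that differ from the original plaintext: P[4].

P[0] = 0b1110, P[1] = 0b1001, P[2] = 0b1010, P[3] = 0b1111, P[4] = 0b0100, P[5] = 0b0000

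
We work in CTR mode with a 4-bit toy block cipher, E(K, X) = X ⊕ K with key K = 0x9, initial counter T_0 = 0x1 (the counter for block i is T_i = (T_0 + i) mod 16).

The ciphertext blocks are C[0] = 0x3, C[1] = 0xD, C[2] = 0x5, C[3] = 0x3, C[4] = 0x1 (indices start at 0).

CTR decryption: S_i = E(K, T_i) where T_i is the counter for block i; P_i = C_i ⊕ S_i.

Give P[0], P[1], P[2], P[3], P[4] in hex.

P[0] = 0xB, P[1] = 0x6, P[2] = 0xF, P[3] = 0xE, P[4] = 0xD

P[0]: T = 0x1, S = E(K, T) = 0x8; 0x3 ⊕ 0x8 = 0xB.
P[1]: T = 0x2, S = E(K, T) = 0xB; 0xD ⊕ 0xB = 0x6.
P[2]: T = 0x3, S = E(K, T) = 0xA; 0x5 ⊕ 0xA = 0xF.
P[3]: T = 0x4, S = E(K, T) = 0xD; 0x3 ⊕ 0xD = 0xE.
P[4]: T = 0x5, S = E(K, T) = 0xC; 0x1 ⊕ 0xC = 0xD.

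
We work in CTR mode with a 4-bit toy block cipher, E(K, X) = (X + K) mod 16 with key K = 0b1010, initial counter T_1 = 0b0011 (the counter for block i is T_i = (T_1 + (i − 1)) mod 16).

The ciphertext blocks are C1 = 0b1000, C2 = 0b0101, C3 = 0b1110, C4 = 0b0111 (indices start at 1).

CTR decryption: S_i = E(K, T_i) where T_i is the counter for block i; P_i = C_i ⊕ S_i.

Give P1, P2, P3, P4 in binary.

P1 = 0b0101, P2 = 0b1011, P3 = 0b0001, P4 = 0b0111

P1: T = 0b0011, S = E(K, T) = 0b1101; 0b1000 ⊕ 0b1101 = 0b0101.
P2: T = 0b0100, S = E(K, T) = 0b1110; 0b0101 ⊕ 0b1110 = 0b1011.
P3: T = 0b0101, S = E(K, T) = 0b1111; 0b1110 ⊕ 0b1111 = 0b0001.
P4: T = 0b0110, S = E(K, T) = 0b0000; 0b0111 ⊕ 0b0000 = 0b0111.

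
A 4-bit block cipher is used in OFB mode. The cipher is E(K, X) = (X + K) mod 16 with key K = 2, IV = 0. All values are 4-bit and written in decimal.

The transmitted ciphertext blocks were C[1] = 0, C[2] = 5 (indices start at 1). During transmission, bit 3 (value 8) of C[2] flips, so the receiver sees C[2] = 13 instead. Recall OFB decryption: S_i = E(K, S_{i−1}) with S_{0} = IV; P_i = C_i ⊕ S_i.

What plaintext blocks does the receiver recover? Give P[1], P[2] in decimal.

Only C[2] changed, to 13. In OFB, a change in C_i flips the same bit in P_i only; the keystream is unaffected. Decrypting the received ciphertext:
P[1]: S = E(K, 0) = 2; 0 ⊕ 2 = 2.
P[2]: S = E(K, 2) = 4; 13 ⊕ 4 = 9.
Blocks that differ from the original plaintext: P[2].

P[1] = 2, P[2] = 9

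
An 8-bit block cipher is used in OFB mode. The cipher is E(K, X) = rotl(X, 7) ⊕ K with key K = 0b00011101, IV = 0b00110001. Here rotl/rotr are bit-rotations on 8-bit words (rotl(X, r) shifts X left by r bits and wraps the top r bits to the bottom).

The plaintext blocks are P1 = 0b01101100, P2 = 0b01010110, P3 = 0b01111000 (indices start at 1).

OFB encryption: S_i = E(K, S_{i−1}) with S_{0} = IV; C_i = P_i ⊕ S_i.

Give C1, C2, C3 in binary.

C1: S = E(K, 0b00110001) = 0b10000101; 0b01101100 ⊕ 0b10000101 = 0b11101001.
C2: S = E(K, 0b10000101) = 0b11011111; 0b01010110 ⊕ 0b11011111 = 0b10001001.
C3: S = E(K, 0b11011111) = 0b11110010; 0b01111000 ⊕ 0b11110010 = 0b10001010.

C1 = 0b11101001, C2 = 0b10001001, C3 = 0b10001010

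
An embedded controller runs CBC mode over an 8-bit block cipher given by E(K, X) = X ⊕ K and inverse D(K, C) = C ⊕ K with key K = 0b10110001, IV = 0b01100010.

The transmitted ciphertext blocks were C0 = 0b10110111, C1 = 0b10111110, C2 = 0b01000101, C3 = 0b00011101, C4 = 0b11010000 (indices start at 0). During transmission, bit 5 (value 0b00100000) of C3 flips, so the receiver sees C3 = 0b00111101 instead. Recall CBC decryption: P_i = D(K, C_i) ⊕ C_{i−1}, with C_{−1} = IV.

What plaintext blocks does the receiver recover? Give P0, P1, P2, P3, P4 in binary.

Only C3 changed, to 0b00111101. In CBC, a change in C_i garbles P_i and flips the same bit in P_{i+1}. Decrypting the received ciphertext:
P0: D(K, 0b10110111) = 0b00000110; 0b00000110 ⊕ 0b01100010 = 0b01100100.
P1: D(K, 0b10111110) = 0b00001111; 0b00001111 ⊕ 0b10110111 = 0b10111000.
P2: D(K, 0b01000101) = 0b11110100; 0b11110100 ⊕ 0b10111110 = 0b01001010.
P3: D(K, 0b00111101) = 0b10001100; 0b10001100 ⊕ 0b01000101 = 0b11001001.
P4: D(K, 0b11010000) = 0b01100001; 0b01100001 ⊕ 0b00111101 = 0b01011100.
Blocks that differ from the original plaintext: P3, P4.

P0 = 0b01100100, P1 = 0b10111000, P2 = 0b01001010, P3 = 0b11001001, P4 = 0b01011100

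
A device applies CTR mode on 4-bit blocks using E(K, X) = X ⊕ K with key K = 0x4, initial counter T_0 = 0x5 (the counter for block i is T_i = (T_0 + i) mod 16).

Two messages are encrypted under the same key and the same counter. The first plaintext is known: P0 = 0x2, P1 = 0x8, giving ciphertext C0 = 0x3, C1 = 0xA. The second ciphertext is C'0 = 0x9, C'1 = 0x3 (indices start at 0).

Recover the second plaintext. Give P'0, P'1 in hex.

P'0 = 0x8, P'1 = 0x1

In CTR with a reused counter, both messages share the same keystream S_i, so C_i ⊕ C'_i = P_i ⊕ P'_i and thus P'_i = P_i ⊕ C_i ⊕ C'_i.
P'0: 0x2 ⊕ 0x3 ⊕ 0x9 = 0x8.
P'1: 0x8 ⊕ 0xA ⊕ 0x3 = 0x1.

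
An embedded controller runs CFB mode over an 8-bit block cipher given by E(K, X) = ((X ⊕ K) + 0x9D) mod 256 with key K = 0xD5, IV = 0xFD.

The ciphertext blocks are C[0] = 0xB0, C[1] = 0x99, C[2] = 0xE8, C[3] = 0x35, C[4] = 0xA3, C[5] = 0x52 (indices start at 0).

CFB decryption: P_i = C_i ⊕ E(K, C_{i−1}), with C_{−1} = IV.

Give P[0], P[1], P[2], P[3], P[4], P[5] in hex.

P[0] = 0x75, P[1] = 0x9B, P[2] = 0x01, P[3] = 0xEF, P[4] = 0xDE, P[5] = 0x41

P[0]: E(K, 0xFD) = 0xC5; 0xB0 ⊕ 0xC5 = 0x75.
P[1]: E(K, 0xB0) = 0x02; 0x99 ⊕ 0x02 = 0x9B.
P[2]: E(K, 0x99) = 0xE9; 0xE8 ⊕ 0xE9 = 0x01.
P[3]: E(K, 0xE8) = 0xDA; 0x35 ⊕ 0xDA = 0xEF.
P[4]: E(K, 0x35) = 0x7D; 0xA3 ⊕ 0x7D = 0xDE.
P[5]: E(K, 0xA3) = 0x13; 0x52 ⊕ 0x13 = 0x41.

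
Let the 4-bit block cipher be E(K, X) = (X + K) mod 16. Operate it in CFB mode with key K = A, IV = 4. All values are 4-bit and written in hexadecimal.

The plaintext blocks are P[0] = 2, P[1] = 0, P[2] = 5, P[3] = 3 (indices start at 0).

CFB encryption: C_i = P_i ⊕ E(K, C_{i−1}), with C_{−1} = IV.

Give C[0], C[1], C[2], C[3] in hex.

C[0]: E(K, 4) = E; 2 ⊕ E = C.
C[1]: E(K, C) = 6; 0 ⊕ 6 = 6.
C[2]: E(K, 6) = 0; 5 ⊕ 0 = 5.
C[3]: E(K, 5) = F; 3 ⊕ F = C.

C[0] = C, C[1] = 6, C[2] = 5, C[3] = C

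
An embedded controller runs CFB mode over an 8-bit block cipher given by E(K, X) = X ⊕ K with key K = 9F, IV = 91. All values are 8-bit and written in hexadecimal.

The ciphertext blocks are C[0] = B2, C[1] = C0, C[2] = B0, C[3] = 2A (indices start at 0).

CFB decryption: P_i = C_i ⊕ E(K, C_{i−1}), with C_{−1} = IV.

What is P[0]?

P[0] = BC

P[0]: E(K, 91) = 0E; B2 ⊕ 0E = BC.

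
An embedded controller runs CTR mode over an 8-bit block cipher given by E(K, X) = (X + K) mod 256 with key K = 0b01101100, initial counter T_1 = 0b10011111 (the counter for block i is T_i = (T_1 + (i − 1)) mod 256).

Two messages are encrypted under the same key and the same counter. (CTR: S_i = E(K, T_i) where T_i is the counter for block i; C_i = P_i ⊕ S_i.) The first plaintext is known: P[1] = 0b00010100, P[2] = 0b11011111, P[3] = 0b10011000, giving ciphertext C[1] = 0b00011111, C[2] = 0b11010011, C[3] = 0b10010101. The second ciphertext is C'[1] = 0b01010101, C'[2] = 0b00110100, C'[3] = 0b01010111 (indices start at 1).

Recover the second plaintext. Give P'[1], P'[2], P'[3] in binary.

In CTR with a reused counter, both messages share the same keystream S_i, so C_i ⊕ C'_i = P_i ⊕ P'_i and thus P'_i = P_i ⊕ C_i ⊕ C'_i.
P'[1]: 0b00010100 ⊕ 0b00011111 ⊕ 0b01010101 = 0b01011110.
P'[2]: 0b11011111 ⊕ 0b11010011 ⊕ 0b00110100 = 0b00111000.
P'[3]: 0b10011000 ⊕ 0b10010101 ⊕ 0b01010111 = 0b01011010.

P'[1] = 0b01011110, P'[2] = 0b00111000, P'[3] = 0b01011010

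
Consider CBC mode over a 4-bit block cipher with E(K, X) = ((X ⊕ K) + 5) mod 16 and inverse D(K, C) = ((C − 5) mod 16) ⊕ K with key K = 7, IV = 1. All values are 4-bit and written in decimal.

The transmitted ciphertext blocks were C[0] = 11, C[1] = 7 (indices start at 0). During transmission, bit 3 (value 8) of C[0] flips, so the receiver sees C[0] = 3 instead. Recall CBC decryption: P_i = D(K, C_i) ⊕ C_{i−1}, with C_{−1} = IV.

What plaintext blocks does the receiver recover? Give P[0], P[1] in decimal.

Only C[0] changed, to 3. In CBC, a change in C_i garbles P_i and flips the same bit in P_{i+1}. Decrypting the received ciphertext:
P[0]: D(K, 3) = 9; 9 ⊕ 1 = 8.
P[1]: D(K, 7) = 5; 5 ⊕ 3 = 6.
Blocks that differ from the original plaintext: P[0], P[1].

P[0] = 8, P[1] = 6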